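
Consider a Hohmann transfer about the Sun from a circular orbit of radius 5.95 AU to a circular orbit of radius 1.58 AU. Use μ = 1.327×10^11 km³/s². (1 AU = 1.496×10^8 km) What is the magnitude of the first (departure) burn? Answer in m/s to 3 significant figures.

Δv₁ = 4300 m/s

In km: r₁ = 5.95 × 1.496×10^8 = 8.9012×10^8 km; r₂ = 1.58 × 1.496×10^8 = 2.36368×10^8 km.
The Hohmann ellipse has a_t = (r₁ + r₂)/2 = 5.63244×10^8 km.
On the circular orbit at r = 8.9012×10^8 km, v_c = √(μ/r) = 12.21 km/s.
Transfer-orbit speed at the same r (vis-viva, a = a_t): v_t = √[μ(2/r − 1/a_t)] = 7.910 km/s.
Δv₁ = |v_t − v_c| = |7.910 − 12.21| = 4.300 km/s.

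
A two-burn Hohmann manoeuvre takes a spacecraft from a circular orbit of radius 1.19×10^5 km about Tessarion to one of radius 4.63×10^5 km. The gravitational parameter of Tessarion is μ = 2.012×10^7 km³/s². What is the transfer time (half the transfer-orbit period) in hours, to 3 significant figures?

t = 30.5 hours

Semi-major axis of the transfer orbit: a_t = (1.190×10^5 + 4.630×10^5)/2 = 2.910×10^5 km.
Transfer time t = π√(a_t³/μ) = π√((2.910×10^5)³ / 2.012×10^7) = 1.099×10^5 s.
Converting: 1.099×10^5 s ÷ 3600 s/hour = 30.5 hours.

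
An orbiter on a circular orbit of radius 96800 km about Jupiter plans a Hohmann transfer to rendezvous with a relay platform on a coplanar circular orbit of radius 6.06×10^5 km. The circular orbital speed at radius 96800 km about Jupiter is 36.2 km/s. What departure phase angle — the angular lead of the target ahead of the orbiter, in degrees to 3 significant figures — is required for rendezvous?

φ = 101°

From the circular-orbit relation v² = μ/r at r = 96800 km: μ = v²r = (36.2)² × 96800 = 1.26851×10^8 km³/s².
The Hohmann ellipse has a_t = (r₁ + r₂)/2 = 3.514×10^5 km.
The half-period of the transfer ellipse is t = π√(a_t³/μ) = 58104 s.
Target angular speed ω₂ = √(μ/r₂³) = 2.3875×10^-5 rad/s.
Angle swept by the target during transfer: ω₂·t = 1.3872 rad = 79.48°.
Arrival is 180° from departure on the ellipse, so φ = 180° − 79.48° = 101°.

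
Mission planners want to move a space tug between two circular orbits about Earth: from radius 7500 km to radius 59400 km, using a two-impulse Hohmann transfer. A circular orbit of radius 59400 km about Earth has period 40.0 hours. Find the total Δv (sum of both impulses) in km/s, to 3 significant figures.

Δv = 3.79 km/s

From Kepler's third law T² = 4π²r³/μ at r = 59400 km, T = 40.0 hours = 40.0 × 3600 s = 1.440×10^5 s: μ = 4π²r³/T² = 3.99019×10^5 km³/s².
Semi-major axis of the transfer orbit: a_t = (7500 + 59400)/2 = 33450 km.
Circular speed at r₁: v₁ = √(μ/r₁) = √(3.99019×10^5/7500) = 7.294011 km/s.
On the transfer ellipse at r₁, v² = μ(2/r − 1/a) gives v_p = √[μ(2/r₁ − 1/a_t)] = 9.719895 km/s.
First burn Δv₁ = |v_p − v₁| = 2.42588 km/s.
Circular speed at r₂: v₂ = √(μ/r₂) = 2.59181 km/s.
Transfer-orbit speed at r₂: v_a = √[μ(2/r₂ − 1/a_t)] = 1.22726 km/s.
Second burn Δv₂ = |v₂ − v_a| = 1.36455 km/s.
Total Δv = Δv₁ + Δv₂ = 3.790 km/s.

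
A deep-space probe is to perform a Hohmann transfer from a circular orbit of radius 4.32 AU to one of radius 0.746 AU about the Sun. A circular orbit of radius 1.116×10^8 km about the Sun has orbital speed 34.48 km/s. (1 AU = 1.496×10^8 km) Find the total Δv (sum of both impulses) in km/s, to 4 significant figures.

Δv = 17.10 km/s

From the circular-orbit relation v² = μ/r at r = 1.116×10^8 km: μ = v²r = (34.48)² × 1.116×10^8 = 1.32678×10^11 km³/s².
In km: r₁ = 4.32 × 1.496×10^8 = 6.46272×10^8 km; r₂ = 0.746 × 1.496×10^8 = 1.116016×10^8 km.
The Hohmann ellipse has a_t = (r₁ + r₂)/2 = 3.789368×10^8 km.
Circular speed at r₁: v₁ = √(μ/r₁) = √(1.32678×10^11/6.46272×10^8) = 14.328 km/s.
On the transfer ellipse at r₁, vis-viva gives v_a = √[μ(2/r₁ − 1/a_t)] = 7.7758 km/s.
First burn Δv₁ = |v_a − v₁| = 6.552 km/s.
Circular speed at r₂: v₂ = √(μ/r₂) = 34.48 km/s.
Transfer-orbit speed at r₂: v_p = √[μ(2/r₂ − 1/a_t)] = 45.03 km/s.
Second burn Δv₂ = |v₂ − v_p| = 10.55 km/s.
Total Δv = Δv₁ + Δv₂ = 17.10 km/s.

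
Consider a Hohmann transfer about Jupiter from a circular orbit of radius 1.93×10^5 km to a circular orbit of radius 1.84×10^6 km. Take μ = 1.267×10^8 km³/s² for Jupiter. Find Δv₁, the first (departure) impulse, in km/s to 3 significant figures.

Transfer-ellipse semi-major axis a_t = (r₁ + r₂)/2 = (1.930×10^5 + 1.840×10^6)/2 = 1.0165×10^6 km.
Circular speed at r = 1.930×10^5 km: v_c = √(μ/r) = 25.62 km/s.
Transfer-orbit speed at the same r (vis-viva, a = a_t): v_t = √[μ(2/r − 1/a_t)] = 34.47 km/s.
Δv₁ = |v_t − v_c| = |34.47 − 25.62| = 8.850 km/s.

Δv₁ = 8.85 km/s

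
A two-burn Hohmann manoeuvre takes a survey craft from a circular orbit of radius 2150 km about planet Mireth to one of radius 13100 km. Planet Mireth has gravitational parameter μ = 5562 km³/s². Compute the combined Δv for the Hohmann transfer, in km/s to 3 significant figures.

Δv = 0.805 km/s

The Hohmann ellipse has a_t = (r₁ + r₂)/2 = 7625 km.
Circular speed at r₁: v₁ = √(μ/r₁) = √(5562/2150) = 1.6084 km/s.
Transfer-orbit speed at r₁ (vis-viva): v_p = √[μ(2/r₁ − 1/a_t)] = 2.1082 km/s.
First burn Δv₁ = |v_p − v₁| = 0.4998 km/s.
Circular speed at r₂: v₂ = √(μ/r₂) = 0.6516 km/s.
Transfer-orbit speed at r₂: v_a = √[μ(2/r₂ − 1/a_t)] = 0.3460 km/s.
Second burn Δv₂ = |v₂ − v_a| = 0.3056 km/s.
Total Δv = Δv₁ + Δv₂ = 0.8054 km/s.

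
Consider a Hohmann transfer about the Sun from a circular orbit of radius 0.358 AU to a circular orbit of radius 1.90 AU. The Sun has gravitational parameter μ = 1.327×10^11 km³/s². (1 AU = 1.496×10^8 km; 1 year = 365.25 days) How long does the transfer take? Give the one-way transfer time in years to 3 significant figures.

t = 0.600 years

In km: r₁ = 0.358 × 1.496×10^8 = 5.35568×10^7 km; r₂ = 1.90 × 1.496×10^8 = 2.8424×10^8 km.
The Hohmann ellipse has a_t = (r₁ + r₂)/2 = 1.688984×10^8 km.
Half the transfer-orbit period gives t = π√(a_t³/μ) = 1.893×10^7 s.
Converting: 1.893×10^7 s ÷ 3.15576×10^7 s/year (365.25 × 86400) = 0.600 years.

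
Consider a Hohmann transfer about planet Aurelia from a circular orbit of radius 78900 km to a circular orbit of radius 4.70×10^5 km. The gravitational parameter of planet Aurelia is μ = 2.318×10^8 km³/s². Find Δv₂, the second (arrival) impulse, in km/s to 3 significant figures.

The Hohmann ellipse has a_t = (r₁ + r₂)/2 = 2.7445×10^5 km.
Circular speed at r = 4.700×10^5 km: v_c = √(μ/r) = 22.21 km/s.
Transfer-orbit speed at the same r (vis-viva, a = a_t): v_t = √[μ(2/r − 1/a_t)] = 11.91 km/s.
Δv₂ = |v_t − v_c| = |11.91 − 22.21| = 10.30 km/s.

Δv₂ = 10.3 km/s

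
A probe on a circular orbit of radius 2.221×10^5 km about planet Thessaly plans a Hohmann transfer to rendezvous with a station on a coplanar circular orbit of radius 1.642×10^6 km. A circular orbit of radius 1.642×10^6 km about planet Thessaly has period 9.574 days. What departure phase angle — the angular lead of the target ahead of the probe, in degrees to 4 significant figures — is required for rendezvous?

φ = 103.0°

From Kepler's third law T² = 4π²r³/μ at r = 1.642×10^6 km, T = 9.574 days = 9.574 × 86400 s = 8.271936×10^5 s: μ = 4π²r³/T² = 2.55426×10^8 km³/s².
The Hohmann ellipse has a_t = (r₁ + r₂)/2 = 9.3205×10^5 km.
The half-period of the transfer ellipse is t = π√(a_t³/μ) = 1.7688×10^5 s.
The target's mean motion on its circular orbit is ω₂ = √(μ/r₂³) = 7.5958×10^-6 rad/s.
Angle swept by the target during transfer: ω₂·t = 1.3435 rad = 76.98°.
Arrival is 180° from departure on the ellipse, so φ = 180° − 76.98° = 103.0°.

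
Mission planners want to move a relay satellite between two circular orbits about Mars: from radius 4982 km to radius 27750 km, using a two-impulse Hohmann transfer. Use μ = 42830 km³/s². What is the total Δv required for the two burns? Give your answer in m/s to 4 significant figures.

Δv = 1443 m/s

The Hohmann ellipse has a_t = (r₁ + r₂)/2 = 16366 km.
Circular speed at r₁: v₁ = √(μ/r₁) = √(42830/4982) = 2.9321 km/s.
On the transfer ellipse at r₁, vis-viva equation gives v_p = √[μ(2/r₁ − 1/a_t)] = 3.8180 km/s.
First burn Δv₁ = |v_p − v₁| = 0.8859 km/s.
Circular speed at r₂: v₂ = √(μ/r₂) = 1.24235 km/s.
Transfer-orbit speed at r₂: v_a = √[μ(2/r₂ − 1/a_t)] = 0.685446 km/s.
Second burn Δv₂ = |v₂ − v_a| = 0.5569 km/s.
Total Δv = Δv₁ + Δv₂ = 1.443 km/s.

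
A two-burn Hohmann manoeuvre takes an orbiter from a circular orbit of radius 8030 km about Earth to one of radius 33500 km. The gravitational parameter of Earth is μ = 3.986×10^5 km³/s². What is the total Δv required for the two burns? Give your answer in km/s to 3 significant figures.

Δv = 3.21 km/s

The Hohmann ellipse has a_t = (r₁ + r₂)/2 = 20765 km.
Circular speed at r₁: v₁ = √(μ/r₁) = √(3.986×10^5/8030) = 7.0455 km/s.
On the transfer ellipse at r₁, v² = μ(2/r − 1/a) gives v_p = √[μ(2/r₁ − 1/a_t)] = 8.9489 km/s.
First burn Δv₁ = |v_p − v₁| = 1.9034 km/s.
At r₂, v₂ = √(μ/r₂) = 3.44942 km/s.
Transfer-orbit speed at r₂: v_a = √[μ(2/r₂ − 1/a_t)] = 2.14505 km/s.
Second burn Δv₂ = |v₂ − v_a| = 1.3044 km/s.
Δv = Δv₁ + Δv₂ = 1.9034 + 1.3044 = 3.208 km/s.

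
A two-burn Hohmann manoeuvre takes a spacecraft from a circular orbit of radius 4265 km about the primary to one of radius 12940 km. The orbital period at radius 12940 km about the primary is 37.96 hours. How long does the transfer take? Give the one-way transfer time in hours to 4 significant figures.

From Kepler's third law T² = 4π²r³/μ at r = 12940 km, T = 37.96 hours = 37.96 × 3600 s = 1.36656×10^5 s: μ = 4π²r³/T² = 4580.42 km³/s².
The Hohmann ellipse has a_t = (r₁ + r₂)/2 = 8602.5 km.
Half the transfer-orbit period gives t = π√(a_t³/μ) = 37040 s.
Converting: 37040 s ÷ 3600 s/hour = 10.29 hours.

t = 10.29 hours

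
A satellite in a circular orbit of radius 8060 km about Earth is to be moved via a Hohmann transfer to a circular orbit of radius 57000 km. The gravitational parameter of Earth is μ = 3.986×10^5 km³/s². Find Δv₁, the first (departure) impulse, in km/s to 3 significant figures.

Transfer-ellipse semi-major axis a_t = (r₁ + r₂)/2 = (8060 + 57000)/2 = 32530 km.
On the circular orbit at r = 8060 km, v_c = √(μ/r) = 7.032 km/s.
Transfer-orbit speed at the same r (vis-viva, a = a_t): v_t = √[μ(2/r − 1/a_t)] = 9.309 km/s.
Δv₁ = |v_t − v_c| = |9.309 − 7.032| = 2.277 km/s.

Δv₁ = 2.28 km/s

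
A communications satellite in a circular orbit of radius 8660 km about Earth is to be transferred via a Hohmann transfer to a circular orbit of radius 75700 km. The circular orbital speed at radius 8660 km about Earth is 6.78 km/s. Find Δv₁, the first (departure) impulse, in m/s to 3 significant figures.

From the circular-orbit relation v² = μ/r at r = 8660 km: μ = v²r = (6.78)² × 8660 = 3.98086×10^5 km³/s².
Semi-major axis of the transfer orbit: a_t = (8660 + 75700)/2 = 42180 km.
Circular speed at r = 8660 km: v_c = √(μ/r) = 6.780 km/s.
Vis-viva on the transfer ellipse at r = 8660 km gives v_t = √[μ(2/r − 1/a_t)] = 9.083 km/s.
Δv₁ = |v_t − v_c| = |9.083 − 6.780| = 2.303 km/s.

Δv₁ = 2300 m/s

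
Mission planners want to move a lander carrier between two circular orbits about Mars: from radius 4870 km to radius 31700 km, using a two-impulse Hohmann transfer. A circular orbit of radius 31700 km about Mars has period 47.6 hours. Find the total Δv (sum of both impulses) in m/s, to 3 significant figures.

From Kepler's third law T² = 4π²r³/μ at r = 31700 km, T = 47.6 hours = 47.6 × 3600 s = 1.7136×10^5 s: μ = 4π²r³/T² = 42827.1 km³/s².
The Hohmann ellipse has a_t = (r₁ + r₂)/2 = 18285 km.
Circular speed at r₁: v₁ = √(μ/r₁) = √(42827.1/4870) = 2.9655 km/s.
Transfer-orbit speed at r₁ (v² = μ(2/r − 1/a)): v_p = √[μ(2/r₁ − 1/a_t)] = 3.9046 km/s.
First burn Δv₁ = |v_p − v₁| = 0.9391 km/s.
At r₂, v₂ = √(μ/r₂) = 1.16233 km/s.
Transfer-orbit speed at r₂: v_a = √[μ(2/r₂ − 1/a_t)] = 0.599856 km/s.
Second burn Δv₂ = |v₂ − v_a| = 0.5625 km/s.
Total Δv = Δv₁ + Δv₂ = 1.502 km/s.

Δv = 1500 m/s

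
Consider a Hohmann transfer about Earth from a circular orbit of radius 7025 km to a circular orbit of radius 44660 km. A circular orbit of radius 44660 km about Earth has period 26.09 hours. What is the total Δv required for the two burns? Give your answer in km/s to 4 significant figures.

From Kepler's third law T² = 4π²r³/μ at r = 44660 km, T = 26.09 hours = 26.09 × 3600 s = 93924 s: μ = 4π²r³/T² = 3.98623×10^5 km³/s².
Semi-major axis of the transfer orbit: a_t = (7025 + 44660)/2 = 25842.5 km.
At r₁ the circular-orbit speed is v₁ = √(μ/r₁) = 7.533 km/s.
Transfer-orbit speed at r₁ (v² = μ(2/r − 1/a)): v_p = √[μ(2/r₁ − 1/a_t)] = 9.903 km/s.
First burn Δv₁ = |v_p − v₁| = 2.370 km/s.
At r₂, v₂ = √(μ/r₂) = 2.988 km/s.
Transfer-orbit speed at r₂: v_a = √[μ(2/r₂ − 1/a_t)] = 1.558 km/s.
Second burn Δv₂ = |v₂ − v_a| = 1.430 km/s.
Total Δv = Δv₁ + Δv₂ = 3.800 km/s.

Δv = 3.800 km/s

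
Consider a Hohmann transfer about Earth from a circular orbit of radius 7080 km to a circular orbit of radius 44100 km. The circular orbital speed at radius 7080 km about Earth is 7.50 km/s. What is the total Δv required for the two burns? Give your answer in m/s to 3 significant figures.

From the circular-orbit relation v² = μ/r at r = 7080 km: μ = v²r = (7.50)² × 7080 = 3.98250×10^5 km³/s².
Transfer-ellipse semi-major axis a_t = (r₁ + r₂)/2 = (7080 + 44100)/2 = 25590 km.
Circular speed at r₁: v₁ = √(μ/r₁) = √(3.98250×10^5/7080) = 7.500 km/s.
Transfer-orbit speed at r₁ (vis-viva): v_p = √[μ(2/r₁ − 1/a_t)] = 9.846 km/s.
First burn Δv₁ = |v_p − v₁| = 2.346 km/s.
Circular speed at r₂: v₂ = √(μ/r₂) = 3.005 km/s.
Transfer-orbit speed at r₂: v_a = √[μ(2/r₂ − 1/a_t)] = 1.581 km/s.
Second burn Δv₂ = |v₂ − v_a| = 1.424 km/s.
Total Δv = Δv₁ + Δv₂ = 3.770 km/s.

Δv = 3770 m/s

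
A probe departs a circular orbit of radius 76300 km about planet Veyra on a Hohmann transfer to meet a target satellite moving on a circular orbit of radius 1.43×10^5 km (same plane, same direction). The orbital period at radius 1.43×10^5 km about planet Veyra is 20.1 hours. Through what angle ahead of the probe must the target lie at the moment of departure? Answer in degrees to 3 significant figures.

φ = 59.1°

From Kepler's third law T² = 4π²r³/μ at r = 1.43×10^5 km, T = 20.1 hours = 20.1 × 3600 s = 72360 s: μ = 4π²r³/T² = 2.20481×10^7 km³/s².
The Hohmann ellipse has a_t = (r₁ + r₂)/2 = 1.0965×10^5 km.
The half-period of the transfer ellipse is t = π√(a_t³/μ) = 24293 s.
Target angular speed ω₂ = √(μ/r₂³) = 8.6832×10^-5 rad/s.
Angle swept by the target during transfer: ω₂·t = 2.1094 rad = 120.9°.
Arrival is 180° from departure on the ellipse, so φ = 180° − 120.9° = 59.1°.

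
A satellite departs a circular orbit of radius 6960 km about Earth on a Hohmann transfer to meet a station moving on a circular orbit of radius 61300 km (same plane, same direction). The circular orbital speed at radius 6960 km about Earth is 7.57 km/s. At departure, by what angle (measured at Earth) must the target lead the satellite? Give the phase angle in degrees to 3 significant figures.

From the circular-orbit relation v² = μ/r at r = 6960 km: μ = v²r = (7.57)² × 6960 = 3.98842×10^5 km³/s².
Semi-major axis of the transfer orbit: a_t = (6960 + 61300)/2 = 34130 km.
The half-period of the transfer ellipse is t = π√(a_t³/μ) = 31366 s.
The target's mean motion on its circular orbit is ω₂ = √(μ/r₂³) = 4.1611×10^-5 rad/s.
Angle swept by the target during transfer: ω₂·t = 1.3052 rad = 74.78°.
The satellite traverses 180° on the transfer ellipse, so the target must lead by 180° − 74.78° = 105°.

φ = 105°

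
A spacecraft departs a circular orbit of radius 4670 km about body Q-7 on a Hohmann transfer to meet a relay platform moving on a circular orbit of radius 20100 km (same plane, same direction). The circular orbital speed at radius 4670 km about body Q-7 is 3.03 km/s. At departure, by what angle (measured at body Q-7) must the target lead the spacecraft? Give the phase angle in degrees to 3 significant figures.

φ = 92.9°

From the circular-orbit relation v² = μ/r at r = 4670 km: μ = v²r = (3.03)² × 4670 = 42874.8 km³/s².
The Hohmann ellipse has a_t = (r₁ + r₂)/2 = 12385 km.
The half-period of the transfer ellipse is t = π√(a_t³/μ) = 20912 s.
The target's mean motion on its circular orbit is ω₂ = √(μ/r₂³) = 7.2662×10^-5 rad/s.
Angle swept by the target during transfer: ω₂·t = 1.5195 rad = 87.06°.
Arrival is 180° from departure on the ellipse, so φ = 180° − 87.06° = 92.9°.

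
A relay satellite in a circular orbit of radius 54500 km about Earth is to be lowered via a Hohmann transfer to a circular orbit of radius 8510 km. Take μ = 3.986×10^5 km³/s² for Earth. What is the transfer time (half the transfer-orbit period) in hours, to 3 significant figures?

The Hohmann ellipse has a_t = (r₁ + r₂)/2 = 31505 km.
Transfer time t = π√(a_t³/μ) = π√((31505)³ / 3.986×10^5) = 27830 s.
Converting: 27830 s ÷ 3600 s/hour = 7.73 hours.

t = 7.73 hours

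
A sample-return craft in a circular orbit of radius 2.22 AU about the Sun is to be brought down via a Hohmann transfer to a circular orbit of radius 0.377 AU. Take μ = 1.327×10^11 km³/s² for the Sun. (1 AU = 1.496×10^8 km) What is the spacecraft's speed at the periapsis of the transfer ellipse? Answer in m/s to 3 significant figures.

v = 63400 m/s

In km: r₁ = 2.22 × 1.496×10^8 = 3.32112×10^8 km; r₂ = 0.377 × 1.496×10^8 = 5.63992×10^7 km.
Semi-major axis of the transfer orbit: a_t = (3.32112×10^8 + 5.63992×10^7)/2 = 1.942556×10^8 km.
The periapsis of the transfer ellipse is at r = 5.63992×10^7 km.
Applying v² = μ(2/r − 1/a_t): v = 63.42 km/s.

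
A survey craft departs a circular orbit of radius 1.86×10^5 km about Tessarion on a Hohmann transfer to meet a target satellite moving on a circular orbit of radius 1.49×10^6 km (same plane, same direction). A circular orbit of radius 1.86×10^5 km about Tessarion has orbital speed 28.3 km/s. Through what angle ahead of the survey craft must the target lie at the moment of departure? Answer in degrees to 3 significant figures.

φ = 104°

From the circular-orbit relation v² = μ/r at r = 1.86×10^5 km: μ = v²r = (28.3)² × 1.86×10^5 = 1.48966×10^8 km³/s².
Semi-major axis of the transfer orbit: a_t = (1.860×10^5 + 1.490×10^6)/2 = 8.380×10^5 km.
Transfer time t = π√(a_t³/μ) = 1.975×10^5 s.
The target's mean motion on its circular orbit is ω₂ = √(μ/r₂³) = 6.711×10^-6 rad/s.
Angle swept by the target during transfer: ω₂·t = 1.325 rad = 75.92°.
The survey craft traverses 180° on the transfer ellipse, so the target must lead by 180° − 75.92° = 104°.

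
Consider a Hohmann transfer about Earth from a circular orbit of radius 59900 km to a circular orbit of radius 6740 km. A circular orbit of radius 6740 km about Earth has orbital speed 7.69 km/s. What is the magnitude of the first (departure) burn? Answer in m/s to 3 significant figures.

From the circular-orbit relation v² = μ/r at r = 6740 km: μ = v²r = (7.69)² × 6740 = 3.98577×10^5 km³/s².
Transfer-ellipse semi-major axis a_t = (r₁ + r₂)/2 = (59900 + 6740)/2 = 33320 km.
On the circular orbit at r = 59900 km, v_c = √(μ/r) = 2.5795 km/s.
Vis-viva on the transfer ellipse at r = 59900 km gives v_t = √[μ(2/r − 1/a_t)] = 1.1602 km/s.
Δv₁ = |v_t − v_c| = |1.1602 − 2.5795| = 1.419 km/s.

Δv₁ = 1420 m/s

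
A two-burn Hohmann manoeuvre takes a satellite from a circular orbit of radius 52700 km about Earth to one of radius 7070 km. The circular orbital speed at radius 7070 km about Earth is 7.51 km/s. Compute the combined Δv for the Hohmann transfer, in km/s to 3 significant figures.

From the circular-orbit relation v² = μ/r at r = 7070 km: μ = v²r = (7.51)² × 7070 = 3.98749×10^5 km³/s².
Transfer-ellipse semi-major axis a_t = (r₁ + r₂)/2 = (52700 + 7070)/2 = 29885 km.
At r₁ the circular-orbit speed is v₁ = √(μ/r₁) = 2.751 km/s.
On the transfer ellipse at r₁, vis-viva equation gives v_a = √[μ(2/r₁ − 1/a_t)] = 1.338 km/s.
First burn Δv₁ = |v_a − v₁| = 1.413 km/s.
Circular speed at r₂: v₂ = √(μ/r₂) = 7.510 km/s.
Transfer-orbit speed at r₂: v_p = √[μ(2/r₂ − 1/a_t)] = 9.973 km/s.
Second burn Δv₂ = |v₂ − v_p| = 2.463 km/s.
Total Δv = Δv₁ + Δv₂ = 3.876 km/s.

Δv = 3.88 km/s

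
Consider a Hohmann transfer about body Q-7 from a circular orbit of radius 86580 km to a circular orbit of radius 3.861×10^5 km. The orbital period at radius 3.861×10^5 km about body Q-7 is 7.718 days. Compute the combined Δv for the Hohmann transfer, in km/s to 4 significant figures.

Δv = 3.573 km/s

From Kepler's third law T² = 4π²r³/μ at r = 3.861×10^5 km, T = 7.718 days = 7.718 × 86400 s = 6.668352×10^5 s: μ = 4π²r³/T² = 5.11001×10^6 km³/s².
Transfer-ellipse semi-major axis a_t = (r₁ + r₂)/2 = (86580 + 3.861×10^5)/2 = 2.3634×10^5 km.
At r₁ the circular-orbit speed is v₁ = √(μ/r₁) = 7.682 km/s.
On the transfer ellipse at r₁, v² = μ(2/r − 1/a) gives v_p = √[μ(2/r₁ − 1/a_t)] = 9.819 km/s.
First burn Δv₁ = |v_p − v₁| = 2.137 km/s.
At r₂, v₂ = √(μ/r₂) = 3.638 km/s.
Transfer-orbit speed at r₂: v_a = √[μ(2/r₂ − 1/a_t)] = 2.202 km/s.
Second burn Δv₂ = |v₂ − v_a| = 1.436 km/s.
Δv = Δv₁ + Δv₂ = 2.137 + 1.436 = 3.573 km/s.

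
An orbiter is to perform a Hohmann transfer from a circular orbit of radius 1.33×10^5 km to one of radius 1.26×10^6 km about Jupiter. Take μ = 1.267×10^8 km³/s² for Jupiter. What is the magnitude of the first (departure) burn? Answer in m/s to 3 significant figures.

Semi-major axis of the transfer orbit: a_t = (1.330×10^5 + 1.260×10^6)/2 = 6.965×10^5 km.
Circular speed at r = 1.330×10^5 km: v_c = √(μ/r) = 30.86 km/s.
Vis-viva on the transfer ellipse at r = 1.330×10^5 km gives v_t = √[μ(2/r − 1/a_t)] = 41.51 km/s.
Δv₁ = |v_t − v_c| = |41.51 − 30.86| = 10.65 km/s.

Δv₁ = 10600 m/s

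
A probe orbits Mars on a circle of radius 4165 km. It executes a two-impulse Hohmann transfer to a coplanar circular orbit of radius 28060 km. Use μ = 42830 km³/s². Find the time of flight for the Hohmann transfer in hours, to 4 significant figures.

t = 8.624 hours

Semi-major axis of the transfer orbit: a_t = (4165 + 28060)/2 = 16112.5 km.
By Kepler's third law the transfer-orbit period is T = 2π√(a_t³/μ), so t = T/2 = 31047 s.
Converting: 31047 s ÷ 3600 s/hour = 8.624 hours.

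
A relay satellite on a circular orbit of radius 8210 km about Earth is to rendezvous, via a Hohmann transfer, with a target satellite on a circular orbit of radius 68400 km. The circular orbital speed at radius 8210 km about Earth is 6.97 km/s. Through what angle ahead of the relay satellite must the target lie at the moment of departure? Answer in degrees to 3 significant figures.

From the circular-orbit relation v² = μ/r at r = 8210 km: μ = v²r = (6.97)² × 8210 = 3.98849×10^5 km³/s².
Transfer-ellipse semi-major axis a_t = (r₁ + r₂)/2 = (8210 + 68400)/2 = 38305 km.
The half-period of the transfer ellipse is t = π√(a_t³/μ) = 37293.12 s.
The target's mean motion on its circular orbit is ω₂ = √(μ/r₂³) = 3.530370×10^-5 rad/s.
Angle swept by the target during transfer: ω₂·t = 1.316585 rad = 75.43°.
Arrival is 180° from departure on the ellipse, so φ = 180° − 75.43° = 105°.

φ = 105°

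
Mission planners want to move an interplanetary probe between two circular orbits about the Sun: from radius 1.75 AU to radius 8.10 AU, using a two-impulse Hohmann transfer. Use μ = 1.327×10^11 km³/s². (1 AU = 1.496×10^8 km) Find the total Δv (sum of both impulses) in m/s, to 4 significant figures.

Δv = 10590 m/s

In km: r₁ = 1.75 × 1.496×10^8 = 2.618×10^8 km; r₂ = 8.10 × 1.496×10^8 = 1.21176×10^9 km.
Transfer-ellipse semi-major axis a_t = (r₁ + r₂)/2 = (2.618×10^8 + 1.21176×10^9)/2 = 7.3678×10^8 km.
Circular speed at r₁: v₁ = √(μ/r₁) = √(1.327×10^11/2.618×10^8) = 22.514 km/s.
On the transfer ellipse at r₁, vis-viva equation gives v_p = √[μ(2/r₁ − 1/a_t)] = 28.873 km/s.
First burn Δv₁ = |v_p − v₁| = 6.359 km/s.
Circular speed at r₂: v₂ = √(μ/r₂) = 10.465 km/s.
Transfer-orbit speed at r₂: v_a = √[μ(2/r₂ − 1/a_t)] = 6.2380 km/s.
Second burn Δv₂ = |v₂ − v_a| = 4.227 km/s.
Δv = Δv₁ + Δv₂ = 6.359 + 4.227 = 10.59 km/s.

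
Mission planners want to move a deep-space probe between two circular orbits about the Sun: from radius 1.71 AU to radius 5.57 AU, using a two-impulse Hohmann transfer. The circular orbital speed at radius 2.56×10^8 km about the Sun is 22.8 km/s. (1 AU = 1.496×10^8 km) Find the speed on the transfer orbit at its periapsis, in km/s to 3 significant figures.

From the circular-orbit relation v² = μ/r at r = 2.56×10^8 km: μ = v²r = (22.8)² × 2.56×10^8 = 1.33079×10^11 km³/s².
In km: r₁ = 1.71 × 1.496×10^8 = 2.55816×10^8 km; r₂ = 5.57 × 1.496×10^8 = 8.33272×10^8 km.
Semi-major axis of the transfer orbit: a_t = (2.55816×10^8 + 8.33272×10^8)/2 = 5.44544×10^8 km.
At periapsis, r = 2.55816×10^8 km.
Vis-viva: v = √[μ(2/r − 1/a_t)] = √[1.33079×10^11 × (2/2.55816×10^8 − 1/5.44544×10^8)] = 28.21 km/s.

v = 28.2 km/s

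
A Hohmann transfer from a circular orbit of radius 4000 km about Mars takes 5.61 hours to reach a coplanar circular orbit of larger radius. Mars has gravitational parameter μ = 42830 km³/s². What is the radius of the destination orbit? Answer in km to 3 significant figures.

Transfer time t = 5.61 hours = 20196 s, and t = π√(a_t³/μ).
So a_t = (μ t²/π²)^(1/3) = (42830 × (20196)² / π²)^(1/3) = 12096 km.
Since a_t = (r₁ + r₂)/2, r₂ = 2a_t − r₁ = 2×12096 − 4000 = 20192 km.

r₂ = 20200 km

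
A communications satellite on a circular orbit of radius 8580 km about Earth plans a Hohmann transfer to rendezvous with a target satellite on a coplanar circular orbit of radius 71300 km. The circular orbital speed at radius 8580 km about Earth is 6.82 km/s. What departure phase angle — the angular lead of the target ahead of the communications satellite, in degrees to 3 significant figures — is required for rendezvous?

From the circular-orbit relation v² = μ/r at r = 8580 km: μ = v²r = (6.82)² × 8580 = 3.99076×10^5 km³/s².
Transfer-ellipse semi-major axis a_t = (r₁ + r₂)/2 = (8580 + 71300)/2 = 39940 km.
Transfer time t = π√(a_t³/μ) = 39694.8 s.
Target angular speed ω₂ = √(μ/r₂³) = 3.31813×10^-5 rad/s.
Angle swept by the target during transfer: ω₂·t = 1.31713 rad = 75.47°.
Arrival is 180° from departure on the ellipse, so φ = 180° − 75.47° = 105°.

φ = 105°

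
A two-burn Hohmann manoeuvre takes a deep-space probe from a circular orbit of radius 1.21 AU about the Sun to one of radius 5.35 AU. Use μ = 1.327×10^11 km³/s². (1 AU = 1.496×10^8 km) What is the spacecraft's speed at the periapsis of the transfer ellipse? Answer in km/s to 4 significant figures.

v = 34.58 km/s

In km: r₁ = 1.21 × 1.496×10^8 = 1.81016×10^8 km; r₂ = 5.35 × 1.496×10^8 = 8.0036×10^8 km.
Transfer-ellipse semi-major axis a_t = (r₁ + r₂)/2 = (1.81016×10^8 + 8.0036×10^8)/2 = 4.90688×10^8 km.
At periapsis, r = 1.81016×10^8 km.
Applying v² = μ(2/r − 1/a_t): v = 34.58 km/s.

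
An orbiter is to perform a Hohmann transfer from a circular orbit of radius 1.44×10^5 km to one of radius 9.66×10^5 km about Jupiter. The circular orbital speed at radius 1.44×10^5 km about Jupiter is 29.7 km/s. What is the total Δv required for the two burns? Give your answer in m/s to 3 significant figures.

From the circular-orbit relation v² = μ/r at r = 1.44×10^5 km: μ = v²r = (29.7)² × 1.44×10^5 = 1.27021×10^8 km³/s².
The Hohmann ellipse has a_t = (r₁ + r₂)/2 = 5.550×10^5 km.
At r₁ the circular-orbit speed is v₁ = √(μ/r₁) = 29.700 km/s.
On the transfer ellipse at r₁, v² = μ(2/r − 1/a) gives v_p = √[μ(2/r₁ − 1/a_t)] = 39.183 km/s.
First burn Δv₁ = |v_p − v₁| = 9.483 km/s.
At r₂, v₂ = √(μ/r₂) = 11.467 km/s.
Transfer-orbit speed at r₂: v_a = √[μ(2/r₂ − 1/a_t)] = 5.8410 km/s.
Second burn Δv₂ = |v₂ − v_a| = 5.626 km/s.
Total Δv = Δv₁ + Δv₂ = 15.11 km/s.

Δv = 15100 m/s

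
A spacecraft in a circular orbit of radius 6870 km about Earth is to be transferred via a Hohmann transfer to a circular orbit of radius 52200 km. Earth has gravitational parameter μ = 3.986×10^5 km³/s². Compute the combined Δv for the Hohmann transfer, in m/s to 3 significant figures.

The Hohmann ellipse has a_t = (r₁ + r₂)/2 = 29535 km.
At r₁ the circular-orbit speed is v₁ = √(μ/r₁) = 7.6171 km/s.
On the transfer ellipse at r₁, vis-viva gives v_p = √[μ(2/r₁ − 1/a_t)] = 10.126 km/s.
First burn Δv₁ = |v_p − v₁| = 2.509 km/s.
Circular speed at r₂: v₂ = √(μ/r₂) = 2.7633 km/s.
Transfer-orbit speed at r₂: v_a = √[μ(2/r₂ − 1/a_t)] = 1.3327 km/s.
Second burn Δv₂ = |v₂ − v_a| = 1.431 km/s.
Δv = Δv₁ + Δv₂ = 2.509 + 1.431 = 3.940 km/s.

Δv = 3940 m/s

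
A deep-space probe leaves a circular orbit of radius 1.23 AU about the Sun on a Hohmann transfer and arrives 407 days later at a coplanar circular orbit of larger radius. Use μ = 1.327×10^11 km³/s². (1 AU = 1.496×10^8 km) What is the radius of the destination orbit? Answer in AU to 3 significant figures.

r₂ = 2.18 AU

In km: r₁ = 1.23 × 1.496×10^8 = 1.84008×10^8 km.
Transfer time t = 407 days = 3.51648×10^7 s, and t = π√(a_t³/μ).
So a_t = (μ t²/π²)^(1/3) = (1.327×10^11 × (3.51648×10^7)² / π²)^(1/3) = 2.5523×10^8 km.
Since a_t = (r₁ + r₂)/2, r₂ = 2a_t − r₁ = 2×2.5523×10^8 − 1.84008×10^8 = 3.26452×10^8 km.
In AU: r₂ = 3.26452×10^8 / 1.496×10^8 = 2.18 AU.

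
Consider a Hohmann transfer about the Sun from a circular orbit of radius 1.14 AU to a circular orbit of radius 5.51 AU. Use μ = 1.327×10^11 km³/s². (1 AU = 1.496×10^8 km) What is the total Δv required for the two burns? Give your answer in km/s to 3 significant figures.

In km: r₁ = 1.14 × 1.496×10^8 = 1.70544×10^8 km; r₂ = 5.51 × 1.496×10^8 = 8.24296×10^8 km.
Transfer-ellipse semi-major axis a_t = (r₁ + r₂)/2 = (1.70544×10^8 + 8.24296×10^8)/2 = 4.9742×10^8 km.
Circular speed at r₁: v₁ = √(μ/r₁) = √(1.327×10^11/1.70544×10^8) = 27.894 km/s.
On the transfer ellipse at r₁, vis-viva equation gives v_p = √[μ(2/r₁ − 1/a_t)] = 35.908 km/s.
First burn Δv₁ = |v_p − v₁| = 8.014 km/s.
At r₂, v₂ = √(μ/r₂) = 12.688 km/s.
Transfer-orbit speed at r₂: v_a = √[μ(2/r₂ − 1/a_t)] = 7.4293 km/s.
Second burn Δv₂ = |v₂ − v_a| = 5.259 km/s.
Δv = Δv₁ + Δv₂ = 8.014 + 5.259 = 13.27 km/s.

Δv = 13.3 km/s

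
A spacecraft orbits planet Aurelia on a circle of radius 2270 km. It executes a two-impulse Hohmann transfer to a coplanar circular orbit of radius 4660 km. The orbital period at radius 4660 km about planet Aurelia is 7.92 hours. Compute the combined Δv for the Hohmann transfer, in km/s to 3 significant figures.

From Kepler's third law T² = 4π²r³/μ at r = 4660 km, T = 7.92 hours = 7.92 × 3600 s = 28512 s: μ = 4π²r³/T² = 4914.31 km³/s².
Semi-major axis of the transfer orbit: a_t = (2270 + 4660)/2 = 3465 km.
Circular speed at r₁: v₁ = √(μ/r₁) = √(4914.31/2270) = 1.471 km/s.
Transfer-orbit speed at r₁ (v² = μ(2/r − 1/a)): v_p = √[μ(2/r₁ − 1/a_t)] = 1.706 km/s.
First burn Δv₁ = |v_p − v₁| = 0.2350 km/s.
At r₂, v₂ = √(μ/r₂) = 1.0269 km/s.
Transfer-orbit speed at r₂: v_a = √[μ(2/r₂ − 1/a_t)] = 0.83119 km/s.
Second burn Δv₂ = |v₂ − v_a| = 0.1957 km/s.
Δv = Δv₁ + Δv₂ = 0.2350 + 0.1957 = 0.4307 km/s.

Δv = 0.431 km/s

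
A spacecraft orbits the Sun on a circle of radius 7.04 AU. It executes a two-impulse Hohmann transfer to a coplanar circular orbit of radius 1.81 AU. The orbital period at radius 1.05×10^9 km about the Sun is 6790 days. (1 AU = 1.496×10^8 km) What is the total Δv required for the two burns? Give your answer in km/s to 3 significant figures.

From Kepler's third law T² = 4π²r³/μ at r = 1.05×10^9 km, T = 6790 days = 6790 × 86400 s = 5.86656×10^8 s: μ = 4π²r³/T² = 1.32789×10^11 km³/s².
In km: r₁ = 7.04 × 1.496×10^8 = 1.053184×10^9 km; r₂ = 1.81 × 1.496×10^8 = 2.70776×10^8 km.
The Hohmann ellipse has a_t = (r₁ + r₂)/2 = 6.6198×10^8 km.
Circular speed at r₁: v₁ = √(μ/r₁) = √(1.32789×10^11/1.053184×10^9) = 11.2287 km/s.
Transfer-orbit speed at r₁ (v² = μ(2/r − 1/a)): v_a = √[μ(2/r₁ − 1/a_t)] = 7.18143 km/s.
First burn Δv₁ = |v_a − v₁| = 4.047 km/s.
Circular speed at r₂: v₂ = √(μ/r₂) = 22.145 km/s.
Transfer-orbit speed at r₂: v_p = √[μ(2/r₂ − 1/a_t)] = 27.932 km/s.
Second burn Δv₂ = |v₂ − v_p| = 5.787 km/s.
Δv = Δv₁ + Δv₂ = 4.047 + 5.787 = 9.834 km/s.

Δv = 9.83 km/s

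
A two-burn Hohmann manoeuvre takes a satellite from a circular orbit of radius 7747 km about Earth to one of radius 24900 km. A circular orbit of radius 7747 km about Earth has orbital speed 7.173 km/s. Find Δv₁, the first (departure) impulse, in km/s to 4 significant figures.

Δv₁ = 1.686 km/s

From the circular-orbit relation v² = μ/r at r = 7747 km: μ = v²r = (7.173)² × 7747 = 3.98598×10^5 km³/s².
Semi-major axis of the transfer orbit: a_t = (7747 + 24900)/2 = 16323.5 km.
On the circular orbit at r = 7747 km, v_c = √(μ/r) = 7.173 km/s.
Transfer-orbit speed at the same r (vis-viva, a = a_t): v_t = √[μ(2/r − 1/a_t)] = 8.859 km/s.
Δv₁ = |v_t − v_c| = |8.859 − 7.173| = 1.686 km/s.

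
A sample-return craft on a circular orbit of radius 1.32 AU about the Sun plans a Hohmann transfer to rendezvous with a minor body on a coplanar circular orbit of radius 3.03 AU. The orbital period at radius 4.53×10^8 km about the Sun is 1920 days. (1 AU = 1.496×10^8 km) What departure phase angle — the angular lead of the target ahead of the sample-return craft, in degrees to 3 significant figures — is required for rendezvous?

φ = 70.5°

From Kepler's third law T² = 4π²r³/μ at r = 4.53×10^8 km, T = 1920 days = 1920 × 86400 s = 1.65888×10^8 s: μ = 4π²r³/T² = 1.33360×10^11 km³/s².
In km: r₁ = 1.32 × 1.496×10^8 = 1.97472×10^8 km; r₂ = 3.03 × 1.496×10^8 = 4.53288×10^8 km.
Semi-major axis of the transfer orbit: a_t = (1.97472×10^8 + 4.53288×10^8)/2 = 3.2538×10^8 km.
Transfer time t = π√(a_t³/μ) = 5.049×10^7 s.
Target angular speed ω₂ = √(μ/r₂³) = 3.784×10^-8 rad/s.
Angle swept by the target during transfer: ω₂·t = 1.911 rad = 109.5°.
The sample-return craft traverses 180° on the transfer ellipse, so the target must lead by 180° − 109.5° = 70.5°.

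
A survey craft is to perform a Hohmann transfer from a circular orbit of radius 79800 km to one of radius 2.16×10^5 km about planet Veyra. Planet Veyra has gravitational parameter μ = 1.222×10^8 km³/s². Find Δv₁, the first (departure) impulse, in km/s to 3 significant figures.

Δv₁ = 8.16 km/s

Transfer-ellipse semi-major axis a_t = (r₁ + r₂)/2 = (79800 + 2.160×10^5)/2 = 1.479×10^5 km.
Circular speed at r = 79800 km: v_c = √(μ/r) = 39.132 km/s.
Transfer-orbit speed at the same r (vis-viva, a = a_t): v_t = √[μ(2/r − 1/a_t)] = 47.291 km/s.
Δv₁ = |v_t − v_c| = |47.291 − 39.132| = 8.159 km/s.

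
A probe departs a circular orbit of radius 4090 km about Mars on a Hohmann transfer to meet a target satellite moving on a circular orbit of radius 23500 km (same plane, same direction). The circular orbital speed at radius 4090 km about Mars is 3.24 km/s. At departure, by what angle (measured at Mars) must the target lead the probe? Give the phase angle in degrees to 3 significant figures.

φ = 99.0°

From the circular-orbit relation v² = μ/r at r = 4090 km: μ = v²r = (3.24)² × 4090 = 42935.2 km³/s².
The Hohmann ellipse has a_t = (r₁ + r₂)/2 = 13795 km.
Transfer time t = π√(a_t³/μ) = 24570 s.
Target angular speed ω₂ = √(μ/r₂³) = 5.752×10^-5 rad/s.
Angle swept by the target during transfer: ω₂·t = 1.413 rad = 80.96°.
The probe traverses 180° on the transfer ellipse, so the target must lead by 180° − 80.96° = 99.0°.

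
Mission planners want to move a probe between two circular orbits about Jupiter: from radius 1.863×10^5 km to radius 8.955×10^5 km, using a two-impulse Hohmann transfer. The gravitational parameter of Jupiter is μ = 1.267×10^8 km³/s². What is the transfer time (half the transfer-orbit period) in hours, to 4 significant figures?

The Hohmann ellipse has a_t = (r₁ + r₂)/2 = 5.409×10^5 km.
Half the transfer-orbit period gives t = π√(a_t³/μ) = 1.1103×10^5 s.
Converting: 1.1103×10^5 s ÷ 3600 s/hour = 30.84 hours.

t = 30.84 hours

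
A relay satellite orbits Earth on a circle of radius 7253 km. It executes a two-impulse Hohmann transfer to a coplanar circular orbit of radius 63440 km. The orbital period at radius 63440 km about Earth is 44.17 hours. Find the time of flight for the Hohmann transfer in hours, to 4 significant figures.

From Kepler's third law T² = 4π²r³/μ at r = 63440 km, T = 44.17 hours = 44.17 × 3600 s = 1.59012×10^5 s: μ = 4π²r³/T² = 3.98648×10^5 km³/s².
Transfer-ellipse semi-major axis a_t = (r₁ + r₂)/2 = (7253 + 63440)/2 = 35346.5 km.
By Kepler's third law the transfer-orbit period is T = 2π√(a_t³/μ), so t = T/2 = 33065 s.
Converting: 33065 s ÷ 3600 s/hour = 9.185 hours.

t = 9.185 hours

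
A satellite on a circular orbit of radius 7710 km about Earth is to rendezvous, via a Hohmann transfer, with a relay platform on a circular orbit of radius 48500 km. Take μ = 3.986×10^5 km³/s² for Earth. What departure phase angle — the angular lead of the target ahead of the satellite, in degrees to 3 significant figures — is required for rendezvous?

Semi-major axis of the transfer orbit: a_t = (7710 + 48500)/2 = 28105 km.
Transfer time t = π√(a_t³/μ) = 23445 s.
The target's mean motion on its circular orbit is ω₂ = √(μ/r₂³) = 5.9109×10^-5 rad/s.
Angle swept by the target during transfer: ω₂·t = 1.3858 rad = 79.40°.
The satellite traverses 180° on the transfer ellipse, so the target must lead by 180° − 79.40° = 101°.

φ = 101°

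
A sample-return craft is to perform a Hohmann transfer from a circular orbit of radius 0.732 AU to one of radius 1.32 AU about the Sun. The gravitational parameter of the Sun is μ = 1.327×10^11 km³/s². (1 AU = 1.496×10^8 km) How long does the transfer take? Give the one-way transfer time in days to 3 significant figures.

In km: r₁ = 0.732 × 1.496×10^8 = 1.095072×10^8 km; r₂ = 1.32 × 1.496×10^8 = 1.97472×10^8 km.
Semi-major axis of the transfer orbit: a_t = (1.095072×10^8 + 1.97472×10^8)/2 = 1.534896×10^8 km.
By Kepler's third law the transfer-orbit period is T = 2π√(a_t³/μ), so t = T/2 = 1.640×10^7 s.
Converting: 1.640×10^7 s ÷ 86400 s/day = 190 days.

t = 190 days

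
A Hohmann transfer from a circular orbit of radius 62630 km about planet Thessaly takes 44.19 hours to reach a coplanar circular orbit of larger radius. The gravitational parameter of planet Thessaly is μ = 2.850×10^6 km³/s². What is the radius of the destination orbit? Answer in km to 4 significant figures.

r₂ = 3.255×10^5 km

Transfer time t = 44.19 hours = 1.59084×10^5 s, and t = π√(a_t³/μ).
So a_t = (μ t²/π²)^(1/3) = (2.850×10^6 × (1.59084×10^5)² / π²)^(1/3) = 1.9406×10^5 km.
Since a_t = (r₁ + r₂)/2, r₂ = 2a_t − r₁ = 2×1.9406×10^5 − 62630 = 3.2549×10^5 km.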